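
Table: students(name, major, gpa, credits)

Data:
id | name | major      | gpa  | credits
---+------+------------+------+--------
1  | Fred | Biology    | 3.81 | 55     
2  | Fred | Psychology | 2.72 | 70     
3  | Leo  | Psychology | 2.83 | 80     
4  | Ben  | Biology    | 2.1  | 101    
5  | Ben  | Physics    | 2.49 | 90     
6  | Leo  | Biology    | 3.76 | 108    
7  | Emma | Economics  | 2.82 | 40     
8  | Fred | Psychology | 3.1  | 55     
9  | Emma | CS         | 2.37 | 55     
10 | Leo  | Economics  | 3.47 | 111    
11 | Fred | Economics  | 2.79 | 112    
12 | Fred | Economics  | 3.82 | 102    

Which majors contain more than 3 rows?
SELECT major, COUNT(*) as cnt
FROM students
GROUP BY major
HAVING COUNT(*) > 3

Result:
  Economics: 4

Note: HAVING filters groups after aggregation, WHERE filters rows before.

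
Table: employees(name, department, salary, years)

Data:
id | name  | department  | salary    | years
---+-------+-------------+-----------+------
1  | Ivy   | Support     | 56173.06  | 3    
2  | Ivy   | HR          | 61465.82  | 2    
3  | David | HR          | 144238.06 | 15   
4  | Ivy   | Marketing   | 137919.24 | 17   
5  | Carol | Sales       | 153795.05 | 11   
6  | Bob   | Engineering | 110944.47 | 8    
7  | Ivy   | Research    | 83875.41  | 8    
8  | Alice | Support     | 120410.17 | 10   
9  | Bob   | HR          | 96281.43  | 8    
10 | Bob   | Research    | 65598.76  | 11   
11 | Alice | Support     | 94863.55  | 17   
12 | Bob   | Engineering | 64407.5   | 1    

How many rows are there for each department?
SELECT department, COUNT(*) as count
FROM employees
GROUP BY department

Result:
  Engineering: 2
  HR: 3
  Marketing: 1
  Research: 2
  Sales: 1
  Support: 3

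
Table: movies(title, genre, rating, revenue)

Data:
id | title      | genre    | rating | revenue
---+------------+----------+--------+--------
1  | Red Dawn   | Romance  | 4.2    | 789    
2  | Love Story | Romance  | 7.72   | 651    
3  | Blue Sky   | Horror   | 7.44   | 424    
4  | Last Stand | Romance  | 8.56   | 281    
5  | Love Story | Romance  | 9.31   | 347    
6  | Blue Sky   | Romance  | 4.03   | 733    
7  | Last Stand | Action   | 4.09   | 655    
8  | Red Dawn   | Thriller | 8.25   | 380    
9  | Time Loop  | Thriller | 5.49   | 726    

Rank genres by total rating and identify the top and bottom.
SELECT genre, SUM(rating)
FROM movies
GROUP BY genre
ORDER BY SUM(rating)

All groups:
  Action: 4.09
  Horror: 7.44
  Thriller: 13.74
  Romance: 33.82

Highest: Romance (33.82)
Lowest: Action (4.09)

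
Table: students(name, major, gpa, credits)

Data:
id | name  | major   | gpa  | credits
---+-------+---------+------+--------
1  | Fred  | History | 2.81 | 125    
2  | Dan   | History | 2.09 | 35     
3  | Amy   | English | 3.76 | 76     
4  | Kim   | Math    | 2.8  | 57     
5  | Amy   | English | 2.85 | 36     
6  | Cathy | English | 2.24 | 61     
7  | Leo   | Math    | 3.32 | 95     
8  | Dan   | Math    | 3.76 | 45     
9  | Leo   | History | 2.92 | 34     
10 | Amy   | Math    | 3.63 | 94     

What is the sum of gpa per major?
SELECT major, SUM(gpa) as result
FROM students
GROUP BY major

Result:
  English: 8.85
  History: 7.82
  Math: 13.51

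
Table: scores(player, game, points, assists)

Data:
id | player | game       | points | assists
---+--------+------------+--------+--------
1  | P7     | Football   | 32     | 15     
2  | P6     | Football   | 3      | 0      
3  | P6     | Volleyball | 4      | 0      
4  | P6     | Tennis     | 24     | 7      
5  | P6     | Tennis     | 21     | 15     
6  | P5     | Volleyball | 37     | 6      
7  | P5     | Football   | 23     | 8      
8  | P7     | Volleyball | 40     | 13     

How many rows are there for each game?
SELECT game, COUNT(*) as count
FROM scores
GROUP BY game

Result:
  Football: 3
  Tennis: 2
  Volleyball: 3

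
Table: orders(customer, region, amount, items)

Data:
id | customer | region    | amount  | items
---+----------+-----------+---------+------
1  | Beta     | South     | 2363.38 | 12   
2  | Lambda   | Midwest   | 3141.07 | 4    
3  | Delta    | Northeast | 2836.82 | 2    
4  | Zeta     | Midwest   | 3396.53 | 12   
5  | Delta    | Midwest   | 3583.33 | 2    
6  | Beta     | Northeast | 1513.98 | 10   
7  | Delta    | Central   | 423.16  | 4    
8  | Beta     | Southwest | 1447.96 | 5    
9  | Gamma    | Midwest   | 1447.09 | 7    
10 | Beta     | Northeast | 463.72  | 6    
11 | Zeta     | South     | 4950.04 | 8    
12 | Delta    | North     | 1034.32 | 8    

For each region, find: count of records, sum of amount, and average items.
SELECT region,
       COUNT(*) as cnt,
       SUM(amount) as total_amount,
       AVG(items) as avg_items
FROM orders
GROUP BY region

Result:
  Central: 1 records, 423.16 total amount, 4.00 avg items
  Midwest: 4 records, 11568.02 total amount, 6.25 avg items
  North: 1 records, 1034.32 total amount, 8.00 avg items
  Northeast: 3 records, 4814.52 total amount, 6.00 avg items
  South: 2 records, 7313.42 total amount, 10.00 avg items
  Southwest: 1 records, 1447.96 total amount, 5.00 avg items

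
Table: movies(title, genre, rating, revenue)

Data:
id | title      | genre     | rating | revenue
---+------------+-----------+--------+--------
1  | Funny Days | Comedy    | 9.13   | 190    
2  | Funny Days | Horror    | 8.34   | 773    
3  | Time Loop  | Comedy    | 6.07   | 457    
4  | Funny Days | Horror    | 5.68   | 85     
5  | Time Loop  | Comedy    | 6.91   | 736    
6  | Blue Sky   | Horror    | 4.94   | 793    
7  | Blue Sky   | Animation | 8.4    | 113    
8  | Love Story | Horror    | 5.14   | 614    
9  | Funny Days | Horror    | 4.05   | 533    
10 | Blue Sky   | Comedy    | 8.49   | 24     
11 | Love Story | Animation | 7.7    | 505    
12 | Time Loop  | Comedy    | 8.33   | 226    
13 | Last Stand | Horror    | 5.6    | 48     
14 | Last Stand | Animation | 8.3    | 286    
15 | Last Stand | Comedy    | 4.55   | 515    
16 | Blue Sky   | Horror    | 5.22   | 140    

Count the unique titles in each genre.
SELECT genre, COUNT(DISTINCT title)
FROM movies
GROUP BY genre

Result:
  Animation: 3 distinct
  Comedy: 4 distinct
  Horror: 4 distinct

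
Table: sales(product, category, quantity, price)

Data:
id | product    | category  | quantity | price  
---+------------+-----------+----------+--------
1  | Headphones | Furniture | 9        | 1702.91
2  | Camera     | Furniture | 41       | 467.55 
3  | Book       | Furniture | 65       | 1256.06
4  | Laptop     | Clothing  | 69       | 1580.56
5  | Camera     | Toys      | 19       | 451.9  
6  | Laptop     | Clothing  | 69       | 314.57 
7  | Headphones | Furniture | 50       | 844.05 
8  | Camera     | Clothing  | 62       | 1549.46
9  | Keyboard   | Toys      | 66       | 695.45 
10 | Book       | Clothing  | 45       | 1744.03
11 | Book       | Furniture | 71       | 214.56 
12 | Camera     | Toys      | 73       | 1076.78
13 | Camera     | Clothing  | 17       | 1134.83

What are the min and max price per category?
SELECT category, MIN(price), MAX(price)
FROM sales
GROUP BY category

Result:
  Clothing: min=314.57, max=1744.03
  Furniture: min=214.56, max=1702.91
  Toys: min=451.90, max=1076.78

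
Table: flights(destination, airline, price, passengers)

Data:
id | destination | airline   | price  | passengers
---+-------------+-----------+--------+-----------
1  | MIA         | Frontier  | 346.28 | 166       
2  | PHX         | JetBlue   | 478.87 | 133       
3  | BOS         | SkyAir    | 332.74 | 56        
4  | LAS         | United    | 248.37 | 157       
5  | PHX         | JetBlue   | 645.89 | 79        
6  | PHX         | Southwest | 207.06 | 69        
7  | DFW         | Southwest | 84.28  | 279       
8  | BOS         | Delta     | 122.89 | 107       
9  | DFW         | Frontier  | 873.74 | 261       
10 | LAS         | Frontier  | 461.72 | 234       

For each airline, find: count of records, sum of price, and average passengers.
SELECT airline,
       COUNT(*) as cnt,
       SUM(price) as total_price,
       AVG(passengers) as avg_passengers
FROM flights
GROUP BY airline

Result:
  Delta: 1 records, 122.89 total price, 107.00 avg passengers
  Frontier: 3 records, 1681.74 total price, 220.33 avg passengers
  JetBlue: 2 records, 1124.76 total price, 106.00 avg passengers
  SkyAir: 1 records, 332.74 total price, 56.00 avg passengers
  Southwest: 2 records, 291.34 total price, 174.00 avg passengers
  United: 1 records, 248.37 total price, 157.00 avg passengers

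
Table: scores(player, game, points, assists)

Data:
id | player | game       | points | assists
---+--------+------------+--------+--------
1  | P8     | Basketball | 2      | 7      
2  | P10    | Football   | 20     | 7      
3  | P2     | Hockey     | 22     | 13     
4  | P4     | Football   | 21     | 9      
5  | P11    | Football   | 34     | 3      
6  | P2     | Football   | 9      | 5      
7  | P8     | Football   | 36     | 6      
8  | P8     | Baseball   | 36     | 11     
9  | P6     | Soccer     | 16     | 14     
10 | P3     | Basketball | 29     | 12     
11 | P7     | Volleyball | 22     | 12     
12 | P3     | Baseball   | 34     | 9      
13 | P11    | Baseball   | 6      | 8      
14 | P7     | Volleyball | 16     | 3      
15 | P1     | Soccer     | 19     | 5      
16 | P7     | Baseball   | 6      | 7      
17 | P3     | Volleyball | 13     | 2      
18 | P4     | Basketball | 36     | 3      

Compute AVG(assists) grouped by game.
SELECT game, AVG(assists) as result
FROM scores
GROUP BY game

Result:
  Baseball: 8.75
  Basketball: 7.33
  Football: 6.00
  Hockey: 13.00
  Soccer: 9.50
  Volleyball: 5.67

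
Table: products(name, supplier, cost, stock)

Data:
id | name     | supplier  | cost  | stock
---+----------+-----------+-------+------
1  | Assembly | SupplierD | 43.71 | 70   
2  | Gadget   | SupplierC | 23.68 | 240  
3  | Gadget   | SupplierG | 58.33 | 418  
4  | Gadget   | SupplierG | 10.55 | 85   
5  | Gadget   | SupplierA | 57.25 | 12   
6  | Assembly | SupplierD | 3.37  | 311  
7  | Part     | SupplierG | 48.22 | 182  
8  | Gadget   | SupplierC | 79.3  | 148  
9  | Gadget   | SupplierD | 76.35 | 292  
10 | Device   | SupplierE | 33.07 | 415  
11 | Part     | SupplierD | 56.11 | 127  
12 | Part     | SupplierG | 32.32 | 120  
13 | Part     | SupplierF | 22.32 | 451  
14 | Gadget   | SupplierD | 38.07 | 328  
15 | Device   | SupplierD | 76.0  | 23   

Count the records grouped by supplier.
SELECT supplier, COUNT(*) as count
FROM products
GROUP BY supplier

Result:
  SupplierA: 1
  SupplierC: 2
  SupplierD: 6
  SupplierE: 1
  SupplierF: 1
  SupplierG: 4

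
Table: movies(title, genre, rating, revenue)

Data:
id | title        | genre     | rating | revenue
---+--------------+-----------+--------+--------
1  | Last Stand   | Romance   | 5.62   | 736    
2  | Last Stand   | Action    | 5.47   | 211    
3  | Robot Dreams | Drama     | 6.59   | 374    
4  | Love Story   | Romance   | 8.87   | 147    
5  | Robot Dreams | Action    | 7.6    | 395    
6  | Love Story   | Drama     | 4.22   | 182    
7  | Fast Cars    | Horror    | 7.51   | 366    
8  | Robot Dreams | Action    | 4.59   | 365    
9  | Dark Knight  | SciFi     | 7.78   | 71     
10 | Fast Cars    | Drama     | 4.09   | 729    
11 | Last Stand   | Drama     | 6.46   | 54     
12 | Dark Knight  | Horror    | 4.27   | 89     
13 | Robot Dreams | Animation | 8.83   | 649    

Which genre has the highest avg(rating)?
SELECT genre, AVG(rating) as val
FROM movies
GROUP BY genre
ORDER BY val DESC
LIMIT 1

Result: Animation with avg(rating) = 8.83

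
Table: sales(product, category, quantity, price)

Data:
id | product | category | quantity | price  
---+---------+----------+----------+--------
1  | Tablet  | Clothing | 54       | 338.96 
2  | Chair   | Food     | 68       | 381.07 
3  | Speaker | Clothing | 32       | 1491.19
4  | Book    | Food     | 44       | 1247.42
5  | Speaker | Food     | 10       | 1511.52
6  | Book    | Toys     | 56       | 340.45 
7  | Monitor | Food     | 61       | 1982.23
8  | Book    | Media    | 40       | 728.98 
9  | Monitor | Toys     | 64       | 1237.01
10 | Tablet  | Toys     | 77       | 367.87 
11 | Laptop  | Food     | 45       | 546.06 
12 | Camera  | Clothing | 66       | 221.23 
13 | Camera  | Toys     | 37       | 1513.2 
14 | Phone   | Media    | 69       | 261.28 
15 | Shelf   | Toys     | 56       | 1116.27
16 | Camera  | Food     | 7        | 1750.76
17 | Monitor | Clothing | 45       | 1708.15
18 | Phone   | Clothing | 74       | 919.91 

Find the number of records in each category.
SELECT category, COUNT(*) as count
FROM sales
GROUP BY category

Result:
  Clothing: 5
  Food: 6
  Media: 2
  Toys: 5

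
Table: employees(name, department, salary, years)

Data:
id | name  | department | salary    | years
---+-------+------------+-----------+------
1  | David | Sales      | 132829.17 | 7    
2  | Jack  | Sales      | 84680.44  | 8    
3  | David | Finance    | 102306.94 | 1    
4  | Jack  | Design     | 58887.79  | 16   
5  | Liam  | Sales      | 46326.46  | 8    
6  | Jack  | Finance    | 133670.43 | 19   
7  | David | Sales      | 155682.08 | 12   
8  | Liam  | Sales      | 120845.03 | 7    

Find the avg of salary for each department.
SELECT department, AVG(salary) as result
FROM employees
GROUP BY department

Result:
  Design: 58887.79
  Finance: 117988.69
  Sales: 108072.64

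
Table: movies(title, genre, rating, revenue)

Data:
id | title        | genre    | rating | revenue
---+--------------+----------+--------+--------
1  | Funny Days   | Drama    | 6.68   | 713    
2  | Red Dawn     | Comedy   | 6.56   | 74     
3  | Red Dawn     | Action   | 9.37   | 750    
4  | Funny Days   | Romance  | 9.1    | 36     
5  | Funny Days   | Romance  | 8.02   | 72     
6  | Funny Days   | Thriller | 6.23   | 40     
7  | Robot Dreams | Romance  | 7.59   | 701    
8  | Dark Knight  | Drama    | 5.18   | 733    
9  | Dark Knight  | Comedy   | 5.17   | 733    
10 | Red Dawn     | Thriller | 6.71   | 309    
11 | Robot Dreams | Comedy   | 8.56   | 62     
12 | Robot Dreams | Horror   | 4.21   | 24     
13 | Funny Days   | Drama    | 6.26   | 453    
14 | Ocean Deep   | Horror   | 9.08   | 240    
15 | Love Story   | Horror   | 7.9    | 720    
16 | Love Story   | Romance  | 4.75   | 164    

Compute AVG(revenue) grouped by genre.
SELECT genre, AVG(revenue) as result
FROM movies
GROUP BY genre

Result:
  Action: 750.00
  Comedy: 289.67
  Drama: 633.00
  Horror: 328.00
  Romance: 243.25
  Thriller: 174.50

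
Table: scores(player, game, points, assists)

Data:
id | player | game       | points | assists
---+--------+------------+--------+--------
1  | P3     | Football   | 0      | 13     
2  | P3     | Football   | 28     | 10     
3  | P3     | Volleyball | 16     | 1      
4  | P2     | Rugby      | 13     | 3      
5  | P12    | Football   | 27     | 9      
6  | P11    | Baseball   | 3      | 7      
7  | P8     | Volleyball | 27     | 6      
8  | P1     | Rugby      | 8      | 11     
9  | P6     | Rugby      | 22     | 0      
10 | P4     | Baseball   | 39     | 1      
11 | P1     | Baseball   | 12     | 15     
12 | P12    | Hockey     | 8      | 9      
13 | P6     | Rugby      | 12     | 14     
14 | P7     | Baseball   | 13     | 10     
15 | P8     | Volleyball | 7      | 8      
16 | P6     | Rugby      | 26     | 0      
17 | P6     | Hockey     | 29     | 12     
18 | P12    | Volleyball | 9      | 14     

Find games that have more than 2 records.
SELECT game, COUNT(*) as cnt
FROM scores
GROUP BY game
HAVING COUNT(*) > 2

Result:
  Baseball: 4
  Football: 3
  Rugby: 5
  Volleyball: 4

Note: HAVING filters groups after aggregation, WHERE filters rows before.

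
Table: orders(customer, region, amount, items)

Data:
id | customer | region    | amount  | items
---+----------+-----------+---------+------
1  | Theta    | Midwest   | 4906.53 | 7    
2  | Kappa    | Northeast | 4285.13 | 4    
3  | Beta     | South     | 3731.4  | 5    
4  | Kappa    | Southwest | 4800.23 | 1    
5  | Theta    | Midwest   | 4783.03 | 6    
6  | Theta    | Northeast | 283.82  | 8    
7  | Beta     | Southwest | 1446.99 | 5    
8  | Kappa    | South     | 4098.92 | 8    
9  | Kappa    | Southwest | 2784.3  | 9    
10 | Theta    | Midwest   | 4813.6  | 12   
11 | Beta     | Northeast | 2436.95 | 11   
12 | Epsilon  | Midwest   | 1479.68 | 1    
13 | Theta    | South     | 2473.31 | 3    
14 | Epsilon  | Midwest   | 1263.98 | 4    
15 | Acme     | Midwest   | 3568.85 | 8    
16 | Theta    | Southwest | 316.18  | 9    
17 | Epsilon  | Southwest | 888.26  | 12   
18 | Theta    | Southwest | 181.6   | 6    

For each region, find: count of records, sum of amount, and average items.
SELECT region,
       COUNT(*) as cnt,
       SUM(amount) as total_amount,
       AVG(items) as avg_items
FROM orders
GROUP BY region

Result:
  Midwest: 6 records, 20815.67 total amount, 6.33 avg items
  Northeast: 3 records, 7005.90 total amount, 7.67 avg items
  South: 3 records, 10303.63 total amount, 5.33 avg items
  Southwest: 6 records, 10417.56 total amount, 7.00 avg items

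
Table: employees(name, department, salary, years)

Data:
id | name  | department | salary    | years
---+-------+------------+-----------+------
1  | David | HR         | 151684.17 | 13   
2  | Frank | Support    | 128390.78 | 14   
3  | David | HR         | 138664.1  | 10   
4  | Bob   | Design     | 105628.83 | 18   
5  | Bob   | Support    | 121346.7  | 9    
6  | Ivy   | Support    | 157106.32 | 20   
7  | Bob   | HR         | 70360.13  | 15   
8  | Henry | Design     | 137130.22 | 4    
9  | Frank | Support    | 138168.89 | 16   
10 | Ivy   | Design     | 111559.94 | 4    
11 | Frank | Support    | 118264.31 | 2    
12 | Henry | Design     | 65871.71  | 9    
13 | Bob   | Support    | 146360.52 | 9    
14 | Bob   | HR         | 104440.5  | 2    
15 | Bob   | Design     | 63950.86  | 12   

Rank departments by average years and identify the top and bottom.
SELECT department, AVG(years)
FROM employees
GROUP BY department
ORDER BY AVG(years)

All groups:
  Design: 9.40
  HR: 10.00
  Support: 11.67

Highest: Support (11.67)
Lowest: Design (9.40)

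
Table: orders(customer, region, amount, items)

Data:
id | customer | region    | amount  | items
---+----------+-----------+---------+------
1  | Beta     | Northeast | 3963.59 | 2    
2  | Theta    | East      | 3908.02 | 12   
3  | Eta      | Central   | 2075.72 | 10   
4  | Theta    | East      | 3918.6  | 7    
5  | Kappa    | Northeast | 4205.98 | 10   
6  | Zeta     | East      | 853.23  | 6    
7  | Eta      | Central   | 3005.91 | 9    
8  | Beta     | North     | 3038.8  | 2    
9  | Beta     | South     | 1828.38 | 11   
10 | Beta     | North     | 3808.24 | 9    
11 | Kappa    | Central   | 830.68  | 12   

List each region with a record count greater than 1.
SELECT region, COUNT(*) as cnt
FROM orders
GROUP BY region
HAVING COUNT(*) > 1

Result:
  Central: 3
  East: 3
  North: 2
  Northeast: 2

Note: HAVING filters groups after aggregation, WHERE filters rows before.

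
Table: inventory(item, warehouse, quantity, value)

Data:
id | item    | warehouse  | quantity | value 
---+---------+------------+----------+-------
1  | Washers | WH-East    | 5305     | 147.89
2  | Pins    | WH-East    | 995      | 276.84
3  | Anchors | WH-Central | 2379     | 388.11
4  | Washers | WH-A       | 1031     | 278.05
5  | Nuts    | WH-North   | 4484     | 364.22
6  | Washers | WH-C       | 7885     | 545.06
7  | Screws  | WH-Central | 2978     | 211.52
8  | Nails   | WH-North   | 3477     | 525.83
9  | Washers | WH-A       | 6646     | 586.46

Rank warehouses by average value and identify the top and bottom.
SELECT warehouse, AVG(value)
FROM inventory
GROUP BY warehouse
ORDER BY AVG(value)

All groups:
  WH-East: 212.37
  WH-Central: 299.82
  WH-A: 432.26
  WH-North: 445.03
  WH-C: 545.06

Highest: WH-C (545.06)
Lowest: WH-East (212.37)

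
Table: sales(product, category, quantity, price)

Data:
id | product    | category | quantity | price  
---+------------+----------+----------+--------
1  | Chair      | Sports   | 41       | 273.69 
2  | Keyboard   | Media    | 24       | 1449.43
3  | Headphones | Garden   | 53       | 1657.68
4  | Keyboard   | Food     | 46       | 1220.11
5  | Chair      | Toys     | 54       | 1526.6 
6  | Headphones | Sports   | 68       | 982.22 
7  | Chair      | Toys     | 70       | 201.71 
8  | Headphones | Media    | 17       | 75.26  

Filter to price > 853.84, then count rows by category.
SELECT category, COUNT(*)
FROM sales
WHERE price > 853.84
GROUP BY category

Note: WHERE filters rows before grouping.

Result:
  Food: 1
  Garden: 1
  Media: 1
  Sports: 1
  Toys: 1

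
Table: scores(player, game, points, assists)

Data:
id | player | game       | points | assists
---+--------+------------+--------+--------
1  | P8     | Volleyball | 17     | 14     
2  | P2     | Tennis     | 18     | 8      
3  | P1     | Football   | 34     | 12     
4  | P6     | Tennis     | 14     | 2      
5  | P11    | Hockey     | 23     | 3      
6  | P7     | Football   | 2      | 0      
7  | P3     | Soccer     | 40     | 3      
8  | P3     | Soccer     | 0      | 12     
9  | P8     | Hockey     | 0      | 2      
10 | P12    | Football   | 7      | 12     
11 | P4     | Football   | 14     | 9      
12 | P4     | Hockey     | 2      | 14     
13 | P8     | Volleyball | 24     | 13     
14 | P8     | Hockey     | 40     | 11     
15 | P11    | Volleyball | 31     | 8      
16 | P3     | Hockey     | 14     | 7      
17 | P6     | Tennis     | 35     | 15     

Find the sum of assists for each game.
SELECT game, SUM(assists) as result
FROM scores
GROUP BY game

Result:
  Football: 33
  Hockey: 37
  Soccer: 15
  Tennis: 25
  Volleyball: 35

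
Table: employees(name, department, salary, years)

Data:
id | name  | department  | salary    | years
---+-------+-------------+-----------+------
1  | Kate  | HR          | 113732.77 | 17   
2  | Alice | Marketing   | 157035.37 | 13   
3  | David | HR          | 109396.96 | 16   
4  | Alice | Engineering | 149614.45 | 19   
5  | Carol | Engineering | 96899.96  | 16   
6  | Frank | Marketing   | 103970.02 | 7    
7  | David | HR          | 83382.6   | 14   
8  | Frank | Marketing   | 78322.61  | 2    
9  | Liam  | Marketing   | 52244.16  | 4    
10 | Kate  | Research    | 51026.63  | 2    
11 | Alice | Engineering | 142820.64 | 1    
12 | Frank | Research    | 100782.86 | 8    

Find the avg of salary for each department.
SELECT department, AVG(salary) as result
FROM employees
GROUP BY department

Result:
  Engineering: 129778.35
  HR: 102170.78
  Marketing: 97893.04
  Research: 75904.75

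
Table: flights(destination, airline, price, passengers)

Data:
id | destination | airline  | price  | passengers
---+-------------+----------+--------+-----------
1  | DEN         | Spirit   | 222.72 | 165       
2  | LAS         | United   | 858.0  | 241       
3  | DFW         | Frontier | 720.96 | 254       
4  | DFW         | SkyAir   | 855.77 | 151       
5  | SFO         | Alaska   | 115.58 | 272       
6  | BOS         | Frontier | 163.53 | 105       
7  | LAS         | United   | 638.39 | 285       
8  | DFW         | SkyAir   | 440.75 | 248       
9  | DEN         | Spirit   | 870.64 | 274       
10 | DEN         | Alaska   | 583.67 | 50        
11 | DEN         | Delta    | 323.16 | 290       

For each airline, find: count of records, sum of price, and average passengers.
SELECT airline,
       COUNT(*) as cnt,
       SUM(price) as total_price,
       AVG(passengers) as avg_passengers
FROM flights
GROUP BY airline

Result:
  Alaska: 2 records, 699.25 total price, 161.00 avg passengers
  Delta: 1 records, 323.16 total price, 290.00 avg passengers
  Frontier: 2 records, 884.49 total price, 179.50 avg passengers
  SkyAir: 2 records, 1296.52 total price, 199.50 avg passengers
  Spirit: 2 records, 1093.36 total price, 219.50 avg passengers
  United: 2 records, 1496.39 total price, 263.00 avg passengers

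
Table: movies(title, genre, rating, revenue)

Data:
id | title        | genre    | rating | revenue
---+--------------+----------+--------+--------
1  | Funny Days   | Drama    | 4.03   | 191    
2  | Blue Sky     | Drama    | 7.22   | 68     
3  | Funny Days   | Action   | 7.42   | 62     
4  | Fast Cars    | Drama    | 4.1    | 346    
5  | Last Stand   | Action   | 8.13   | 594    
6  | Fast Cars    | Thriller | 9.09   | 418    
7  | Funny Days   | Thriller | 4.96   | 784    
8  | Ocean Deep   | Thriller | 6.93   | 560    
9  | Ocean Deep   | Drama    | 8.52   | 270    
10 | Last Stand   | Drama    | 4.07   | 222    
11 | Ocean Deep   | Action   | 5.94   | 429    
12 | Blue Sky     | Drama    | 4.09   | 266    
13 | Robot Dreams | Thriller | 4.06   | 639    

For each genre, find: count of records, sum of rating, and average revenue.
SELECT genre,
       COUNT(*) as cnt,
       SUM(rating) as total_rating,
       AVG(revenue) as avg_revenue
FROM movies
GROUP BY genre

Result:
  Action: 3 records, 21.49 total rating, 361.67 avg revenue
  Drama: 6 records, 32.03 total rating, 227.17 avg revenue
  Thriller: 4 records, 25.04 total rating, 600.25 avg revenue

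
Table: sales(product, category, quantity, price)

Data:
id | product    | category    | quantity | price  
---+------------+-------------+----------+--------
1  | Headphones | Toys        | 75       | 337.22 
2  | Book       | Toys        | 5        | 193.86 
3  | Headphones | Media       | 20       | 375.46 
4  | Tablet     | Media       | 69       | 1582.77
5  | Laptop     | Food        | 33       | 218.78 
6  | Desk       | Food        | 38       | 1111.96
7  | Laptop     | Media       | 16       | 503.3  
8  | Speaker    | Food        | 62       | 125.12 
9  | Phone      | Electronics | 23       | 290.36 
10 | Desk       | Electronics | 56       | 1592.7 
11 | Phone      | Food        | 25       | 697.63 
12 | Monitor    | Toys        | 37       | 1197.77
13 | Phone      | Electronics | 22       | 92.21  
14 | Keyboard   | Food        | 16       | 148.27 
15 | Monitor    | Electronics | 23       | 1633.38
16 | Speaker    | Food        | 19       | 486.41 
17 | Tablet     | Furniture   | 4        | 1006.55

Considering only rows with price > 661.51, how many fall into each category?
SELECT category, COUNT(*)
FROM sales
WHERE price > 661.51
GROUP BY category

Note: WHERE filters rows before grouping.

Result:
  Electronics: 2
  Food: 2
  Furniture: 1
  Media: 1
  Toys: 1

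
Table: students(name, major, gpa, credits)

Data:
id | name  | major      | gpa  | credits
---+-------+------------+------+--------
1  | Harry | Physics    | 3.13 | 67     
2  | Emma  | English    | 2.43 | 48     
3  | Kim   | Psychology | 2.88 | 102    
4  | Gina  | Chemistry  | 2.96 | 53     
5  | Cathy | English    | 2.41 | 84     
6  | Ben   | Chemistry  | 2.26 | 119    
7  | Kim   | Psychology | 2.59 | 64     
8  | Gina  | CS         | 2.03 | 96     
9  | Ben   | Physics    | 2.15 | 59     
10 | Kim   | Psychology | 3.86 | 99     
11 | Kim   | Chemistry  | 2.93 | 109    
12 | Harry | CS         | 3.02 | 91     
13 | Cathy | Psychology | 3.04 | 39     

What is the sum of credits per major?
SELECT major, SUM(credits) as result
FROM students
GROUP BY major

Result:
  CS: 187
  Chemistry: 281
  English: 132
  Physics: 126
  Psychology: 304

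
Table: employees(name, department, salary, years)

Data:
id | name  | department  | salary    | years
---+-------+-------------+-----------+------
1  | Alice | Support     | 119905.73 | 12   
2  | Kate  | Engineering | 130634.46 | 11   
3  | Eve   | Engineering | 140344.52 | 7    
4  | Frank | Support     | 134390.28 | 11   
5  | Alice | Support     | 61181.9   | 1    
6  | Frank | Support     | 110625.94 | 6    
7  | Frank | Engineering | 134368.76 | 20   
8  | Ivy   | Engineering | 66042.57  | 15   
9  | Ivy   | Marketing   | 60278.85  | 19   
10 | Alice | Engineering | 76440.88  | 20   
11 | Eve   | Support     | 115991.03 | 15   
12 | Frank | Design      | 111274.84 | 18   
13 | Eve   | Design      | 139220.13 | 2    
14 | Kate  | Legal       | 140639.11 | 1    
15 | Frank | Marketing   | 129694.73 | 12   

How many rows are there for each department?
SELECT department, COUNT(*) as count
FROM employees
GROUP BY department

Result:
  Design: 2
  Engineering: 5
  Legal: 1
  Marketing: 2
  Support: 5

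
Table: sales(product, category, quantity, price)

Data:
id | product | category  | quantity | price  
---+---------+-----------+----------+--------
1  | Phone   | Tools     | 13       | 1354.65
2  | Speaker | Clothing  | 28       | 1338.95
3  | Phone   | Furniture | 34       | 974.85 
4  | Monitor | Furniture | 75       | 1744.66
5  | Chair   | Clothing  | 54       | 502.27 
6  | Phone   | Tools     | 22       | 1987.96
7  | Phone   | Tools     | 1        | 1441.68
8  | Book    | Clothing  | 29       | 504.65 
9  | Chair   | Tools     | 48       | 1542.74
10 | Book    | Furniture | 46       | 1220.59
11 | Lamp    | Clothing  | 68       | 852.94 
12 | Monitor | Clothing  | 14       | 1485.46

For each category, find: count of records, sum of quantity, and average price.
SELECT category,
       COUNT(*) as cnt,
       SUM(quantity) as total_quantity,
       AVG(price) as avg_price
FROM sales
GROUP BY category

Result:
  Clothing: 5 records, 193 total quantity, 936.85 avg price
  Furniture: 3 records, 155 total quantity, 1313.37 avg price
  Tools: 4 records, 84 total quantity, 1581.76 avg price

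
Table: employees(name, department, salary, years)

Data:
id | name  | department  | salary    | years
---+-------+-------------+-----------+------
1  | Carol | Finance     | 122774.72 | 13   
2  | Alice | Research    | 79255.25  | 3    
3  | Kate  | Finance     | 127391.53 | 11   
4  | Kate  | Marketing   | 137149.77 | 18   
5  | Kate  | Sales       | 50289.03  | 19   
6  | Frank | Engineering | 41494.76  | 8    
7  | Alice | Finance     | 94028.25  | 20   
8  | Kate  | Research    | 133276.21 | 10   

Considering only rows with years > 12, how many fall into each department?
SELECT department, COUNT(*)
FROM employees
WHERE years > 12
GROUP BY department

Note: WHERE filters rows before grouping.

Result:
  Finance: 2
  Marketing: 1
  Sales: 1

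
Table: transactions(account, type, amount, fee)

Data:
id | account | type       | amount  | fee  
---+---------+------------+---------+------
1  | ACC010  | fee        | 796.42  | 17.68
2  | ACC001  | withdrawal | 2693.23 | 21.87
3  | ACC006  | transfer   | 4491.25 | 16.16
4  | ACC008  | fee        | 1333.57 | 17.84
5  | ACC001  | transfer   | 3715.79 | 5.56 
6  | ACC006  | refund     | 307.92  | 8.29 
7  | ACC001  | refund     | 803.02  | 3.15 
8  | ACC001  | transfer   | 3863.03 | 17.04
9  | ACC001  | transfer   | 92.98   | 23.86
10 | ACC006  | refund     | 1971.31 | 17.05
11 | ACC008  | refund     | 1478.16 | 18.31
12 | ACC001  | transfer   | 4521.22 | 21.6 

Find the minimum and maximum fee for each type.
SELECT type, MIN(fee), MAX(fee)
FROM transactions
GROUP BY type

Result:
  fee: min=17.68, max=17.84
  refund: min=3.15, max=18.31
  transfer: min=5.56, max=23.86
  withdrawal: min=21.87, max=21.87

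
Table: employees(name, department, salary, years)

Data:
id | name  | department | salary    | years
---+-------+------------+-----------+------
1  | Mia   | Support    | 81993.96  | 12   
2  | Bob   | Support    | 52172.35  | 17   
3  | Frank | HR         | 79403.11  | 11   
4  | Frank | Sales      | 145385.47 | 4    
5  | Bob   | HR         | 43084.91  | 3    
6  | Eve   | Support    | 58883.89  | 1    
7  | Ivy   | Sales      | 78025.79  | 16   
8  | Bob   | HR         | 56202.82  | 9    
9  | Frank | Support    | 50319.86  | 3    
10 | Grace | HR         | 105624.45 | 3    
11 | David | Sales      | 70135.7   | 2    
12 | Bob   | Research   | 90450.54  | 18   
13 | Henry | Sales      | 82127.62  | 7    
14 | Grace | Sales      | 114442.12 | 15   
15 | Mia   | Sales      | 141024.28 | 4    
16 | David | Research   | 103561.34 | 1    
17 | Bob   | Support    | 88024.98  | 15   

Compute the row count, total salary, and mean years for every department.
SELECT department,
       COUNT(*) as cnt,
       SUM(salary) as total_salary,
       AVG(years) as avg_years
FROM employees
GROUP BY department

Result:
  HR: 4 records, 284315.29 total salary, 6.50 avg years
  Research: 2 records, 194011.88 total salary, 9.50 avg years
  Sales: 6 records, 631140.98 total salary, 8.00 avg years
  Support: 5 records, 331395.04 total salary, 9.60 avg years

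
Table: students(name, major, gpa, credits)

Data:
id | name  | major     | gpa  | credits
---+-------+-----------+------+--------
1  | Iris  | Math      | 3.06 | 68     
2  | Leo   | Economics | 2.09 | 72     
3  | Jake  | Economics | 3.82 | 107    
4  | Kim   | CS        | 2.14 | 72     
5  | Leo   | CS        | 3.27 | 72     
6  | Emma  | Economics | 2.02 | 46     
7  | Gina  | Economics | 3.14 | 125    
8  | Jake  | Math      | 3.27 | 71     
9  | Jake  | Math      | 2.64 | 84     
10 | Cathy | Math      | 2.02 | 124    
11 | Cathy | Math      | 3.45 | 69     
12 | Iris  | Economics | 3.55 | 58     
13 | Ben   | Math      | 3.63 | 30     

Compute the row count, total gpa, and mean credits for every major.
SELECT major,
       COUNT(*) as cnt,
       SUM(gpa) as total_gpa,
       AVG(credits) as avg_credits
FROM students
GROUP BY major

Result:
  CS: 2 records, 5.41 total gpa, 72.00 avg credits
  Economics: 5 records, 14.62 total gpa, 81.60 avg credits
  Math: 6 records, 18.07 total gpa, 74.33 avg credits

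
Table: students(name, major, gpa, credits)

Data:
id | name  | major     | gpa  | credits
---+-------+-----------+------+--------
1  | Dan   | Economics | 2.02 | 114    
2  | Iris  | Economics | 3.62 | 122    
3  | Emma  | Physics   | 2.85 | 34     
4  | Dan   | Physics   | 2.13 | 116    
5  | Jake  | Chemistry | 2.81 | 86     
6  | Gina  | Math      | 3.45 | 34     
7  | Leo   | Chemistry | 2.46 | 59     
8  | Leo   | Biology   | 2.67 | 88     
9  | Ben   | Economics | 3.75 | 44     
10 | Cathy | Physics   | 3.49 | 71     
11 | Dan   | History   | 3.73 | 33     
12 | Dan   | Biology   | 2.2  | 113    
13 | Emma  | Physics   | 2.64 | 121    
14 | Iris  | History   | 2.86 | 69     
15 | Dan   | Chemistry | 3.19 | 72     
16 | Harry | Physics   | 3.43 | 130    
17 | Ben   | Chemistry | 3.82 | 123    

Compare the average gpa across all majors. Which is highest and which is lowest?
SELECT major, AVG(gpa)
FROM students
GROUP BY major
ORDER BY AVG(gpa)

All groups:
  Biology: 2.44
  Physics: 2.91
  Chemistry: 3.07
  Economics: 3.13
  History: 3.30
  Math: 3.45

Highest: Math (3.45)
Lowest: Biology (2.44)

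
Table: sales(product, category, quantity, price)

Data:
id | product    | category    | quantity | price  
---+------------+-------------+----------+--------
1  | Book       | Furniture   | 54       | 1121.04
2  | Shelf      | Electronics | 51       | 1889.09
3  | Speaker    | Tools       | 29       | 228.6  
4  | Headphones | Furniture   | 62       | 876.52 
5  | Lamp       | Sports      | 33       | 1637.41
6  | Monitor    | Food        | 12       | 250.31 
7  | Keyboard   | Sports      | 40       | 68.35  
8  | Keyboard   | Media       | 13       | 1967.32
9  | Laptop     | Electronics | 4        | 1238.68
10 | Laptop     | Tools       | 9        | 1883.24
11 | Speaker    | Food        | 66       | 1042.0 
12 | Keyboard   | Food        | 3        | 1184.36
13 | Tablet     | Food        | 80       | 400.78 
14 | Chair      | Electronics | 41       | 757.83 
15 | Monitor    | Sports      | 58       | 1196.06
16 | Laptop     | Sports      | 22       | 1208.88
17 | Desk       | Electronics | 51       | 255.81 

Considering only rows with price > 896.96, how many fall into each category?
SELECT category, COUNT(*)
FROM sales
WHERE price > 896.96
GROUP BY category

Note: WHERE filters rows before grouping.

Result:
  Electronics: 2
  Food: 2
  Furniture: 1
  Media: 1
  Sports: 3
  Tools: 1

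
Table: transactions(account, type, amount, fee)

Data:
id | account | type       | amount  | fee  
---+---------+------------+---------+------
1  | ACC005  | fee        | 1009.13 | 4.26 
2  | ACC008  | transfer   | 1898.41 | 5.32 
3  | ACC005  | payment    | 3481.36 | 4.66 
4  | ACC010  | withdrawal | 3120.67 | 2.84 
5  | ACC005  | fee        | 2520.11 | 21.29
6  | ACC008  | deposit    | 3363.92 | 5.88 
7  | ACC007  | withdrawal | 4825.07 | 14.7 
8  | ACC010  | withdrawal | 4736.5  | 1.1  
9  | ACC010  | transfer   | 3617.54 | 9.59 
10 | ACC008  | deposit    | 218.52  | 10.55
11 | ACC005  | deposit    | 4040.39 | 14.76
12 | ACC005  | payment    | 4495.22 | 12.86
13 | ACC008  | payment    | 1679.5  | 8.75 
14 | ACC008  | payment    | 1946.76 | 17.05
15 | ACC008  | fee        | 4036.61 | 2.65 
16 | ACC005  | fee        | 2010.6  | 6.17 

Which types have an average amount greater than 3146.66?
SELECT type, AVG(amount)
FROM transactions
GROUP BY type
HAVING AVG(amount) > 3146.66

Result:
  withdrawal: avg=4227.41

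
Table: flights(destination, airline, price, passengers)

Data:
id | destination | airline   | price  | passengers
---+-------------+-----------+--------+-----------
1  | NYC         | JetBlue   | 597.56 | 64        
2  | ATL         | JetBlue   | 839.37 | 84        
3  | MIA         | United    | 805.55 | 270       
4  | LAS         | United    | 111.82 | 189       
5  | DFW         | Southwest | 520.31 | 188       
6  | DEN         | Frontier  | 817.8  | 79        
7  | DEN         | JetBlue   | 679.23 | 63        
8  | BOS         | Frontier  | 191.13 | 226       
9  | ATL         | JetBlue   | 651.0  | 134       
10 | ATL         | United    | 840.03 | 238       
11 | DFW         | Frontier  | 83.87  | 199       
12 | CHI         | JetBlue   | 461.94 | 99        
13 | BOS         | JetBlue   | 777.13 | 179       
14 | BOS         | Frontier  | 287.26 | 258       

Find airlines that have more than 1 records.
SELECT airline, COUNT(*) as cnt
FROM flights
GROUP BY airline
HAVING COUNT(*) > 1

Result:
  Frontier: 4
  JetBlue: 6
  United: 3

Note: HAVING filters groups after aggregation, WHERE filters rows before.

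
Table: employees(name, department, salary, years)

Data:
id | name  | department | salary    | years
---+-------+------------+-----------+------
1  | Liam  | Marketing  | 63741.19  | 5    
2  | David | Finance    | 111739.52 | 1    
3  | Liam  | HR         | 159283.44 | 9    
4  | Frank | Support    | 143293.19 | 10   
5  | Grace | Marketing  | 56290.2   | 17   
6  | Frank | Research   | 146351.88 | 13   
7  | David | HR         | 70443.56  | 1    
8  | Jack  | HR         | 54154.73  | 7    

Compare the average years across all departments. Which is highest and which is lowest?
SELECT department, AVG(years)
FROM employees
GROUP BY department
ORDER BY AVG(years)

All groups:
  Finance: 1.00
  HR: 5.67
  Support: 10.00
  Marketing: 11.00
  Research: 13.00

Highest: Research (13.00)
Lowest: Finance (1.00)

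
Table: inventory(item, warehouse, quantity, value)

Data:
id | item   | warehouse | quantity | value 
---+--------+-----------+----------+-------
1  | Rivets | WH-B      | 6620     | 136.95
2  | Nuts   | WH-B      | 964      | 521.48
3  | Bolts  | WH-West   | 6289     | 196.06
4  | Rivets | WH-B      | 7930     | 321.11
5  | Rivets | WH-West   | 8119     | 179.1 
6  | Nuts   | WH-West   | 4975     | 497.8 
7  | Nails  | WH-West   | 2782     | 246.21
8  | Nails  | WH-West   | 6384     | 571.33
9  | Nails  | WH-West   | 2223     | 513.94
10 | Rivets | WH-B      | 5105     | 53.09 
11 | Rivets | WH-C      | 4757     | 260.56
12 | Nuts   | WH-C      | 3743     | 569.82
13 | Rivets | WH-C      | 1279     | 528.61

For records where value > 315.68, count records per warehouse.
SELECT warehouse, COUNT(*)
FROM inventory
WHERE value > 315.68
GROUP BY warehouse

Note: WHERE filters rows before grouping.

Result:
  WH-B: 2
  WH-C: 2
  WH-West: 3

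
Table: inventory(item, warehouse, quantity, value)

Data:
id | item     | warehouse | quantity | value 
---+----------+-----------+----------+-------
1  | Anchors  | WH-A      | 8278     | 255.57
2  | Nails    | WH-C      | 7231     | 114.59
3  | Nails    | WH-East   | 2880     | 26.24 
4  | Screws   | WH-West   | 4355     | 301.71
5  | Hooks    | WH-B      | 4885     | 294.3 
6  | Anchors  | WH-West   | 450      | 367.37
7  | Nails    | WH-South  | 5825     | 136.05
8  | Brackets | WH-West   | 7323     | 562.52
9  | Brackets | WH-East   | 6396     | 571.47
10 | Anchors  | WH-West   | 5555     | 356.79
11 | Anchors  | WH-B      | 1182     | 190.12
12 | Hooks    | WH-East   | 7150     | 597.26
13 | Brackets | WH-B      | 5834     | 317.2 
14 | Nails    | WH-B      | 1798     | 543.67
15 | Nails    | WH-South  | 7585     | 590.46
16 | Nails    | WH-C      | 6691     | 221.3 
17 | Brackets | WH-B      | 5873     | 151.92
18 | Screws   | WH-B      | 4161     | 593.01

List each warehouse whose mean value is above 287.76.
SELECT warehouse, AVG(value)
FROM inventory
GROUP BY warehouse
HAVING AVG(value) > 287.76

Result:
  WH-B: avg=348.37
  WH-East: avg=398.32
  WH-South: avg=363.26
  WH-West: avg=397.10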